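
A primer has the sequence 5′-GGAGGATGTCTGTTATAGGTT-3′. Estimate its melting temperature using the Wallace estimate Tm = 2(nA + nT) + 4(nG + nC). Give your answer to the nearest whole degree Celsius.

60°C

Base counts: A=4, T=8, G=8, C=1 (length 21).
Tm = 2·(4+8) + 4·(8+1) = 2·12 + 4·9 = 24 + 36 = 60°C.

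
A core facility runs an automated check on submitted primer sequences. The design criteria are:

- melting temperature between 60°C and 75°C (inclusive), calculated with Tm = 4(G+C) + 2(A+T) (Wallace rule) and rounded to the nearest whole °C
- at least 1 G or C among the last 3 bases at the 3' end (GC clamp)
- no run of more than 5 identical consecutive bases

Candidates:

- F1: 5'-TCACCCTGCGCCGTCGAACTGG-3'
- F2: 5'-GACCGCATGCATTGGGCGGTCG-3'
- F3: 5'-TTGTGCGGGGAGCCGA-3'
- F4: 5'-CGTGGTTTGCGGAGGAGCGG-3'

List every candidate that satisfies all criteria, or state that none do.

F1 (22 nt, A=3 T=4 G=6 C=9): Tm = 2·7 + 4·15 = 74°C ✓; 3' end TGG has 2 G/C ✓; longest run = 3 ✓ — passes.
F2 (22 nt, A=3 T=4 G=9 C=6): Tm = 2·7 + 4·15 = 74°C ✓; 3' end TCG has 2 G/C ✓; longest run = 3 ✓ — passes.
F3 (16 nt, A=2 T=3 G=8 C=3): Tm = 2·5 + 4·11 = 54°C, outside 60–75°C ✗; 3' end CGA has 2 G/C ✓; longest run = 4 ✓ — fails.
F4 (20 nt, A=2 T=4 G=11 C=3): Tm = 2·6 + 4·14 = 68°C ✓; 3' end CGG has 3 G/C ✓; longest run = 3 ✓ — passes.

F1, F2 and F4.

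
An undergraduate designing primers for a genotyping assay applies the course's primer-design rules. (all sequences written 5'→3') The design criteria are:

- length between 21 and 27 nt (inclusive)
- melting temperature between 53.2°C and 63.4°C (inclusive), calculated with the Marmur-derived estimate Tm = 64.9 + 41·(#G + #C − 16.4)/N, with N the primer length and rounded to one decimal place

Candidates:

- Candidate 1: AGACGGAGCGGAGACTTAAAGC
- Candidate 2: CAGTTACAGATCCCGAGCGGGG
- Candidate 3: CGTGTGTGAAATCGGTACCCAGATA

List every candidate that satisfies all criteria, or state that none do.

Candidate 1 (22 nt, A=8 T=2 G=8 C=4): length 22 ✓; Tm = 64.9 + 41·(12 − 16.4)/22 = 56.7°C ✓ — passes.
Candidate 2 (22 nt, A=5 T=3 G=8 C=6): length 22 ✓; Tm = 64.9 + 41·(14 − 16.4)/22 = 60.4°C ✓ — passes.
Candidate 3 (25 nt, A=7 T=6 G=7 C=5): length 25 ✓; Tm = 64.9 + 41·(12 − 16.4)/25 = 57.7°C ✓ — passes.

Candidate 1, Candidate 2 and Candidate 3.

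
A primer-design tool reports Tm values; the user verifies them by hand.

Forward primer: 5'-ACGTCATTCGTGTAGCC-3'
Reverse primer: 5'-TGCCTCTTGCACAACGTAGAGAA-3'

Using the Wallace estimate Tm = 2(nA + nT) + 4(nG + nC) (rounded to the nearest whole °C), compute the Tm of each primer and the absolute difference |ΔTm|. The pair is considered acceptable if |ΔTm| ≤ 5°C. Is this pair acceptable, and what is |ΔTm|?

|ΔTm| = 16°C; the pair is not acceptable.

Forward: A=3 T=5 G=4 C=5 → Tm = 2·8 + 4·9 = 52°C.
Reverse: A=7 T=5 G=5 C=6 → Tm = 2·12 + 4·11 = 68°C.
|ΔTm| = |52 − 68| = 16°C, > 5°C.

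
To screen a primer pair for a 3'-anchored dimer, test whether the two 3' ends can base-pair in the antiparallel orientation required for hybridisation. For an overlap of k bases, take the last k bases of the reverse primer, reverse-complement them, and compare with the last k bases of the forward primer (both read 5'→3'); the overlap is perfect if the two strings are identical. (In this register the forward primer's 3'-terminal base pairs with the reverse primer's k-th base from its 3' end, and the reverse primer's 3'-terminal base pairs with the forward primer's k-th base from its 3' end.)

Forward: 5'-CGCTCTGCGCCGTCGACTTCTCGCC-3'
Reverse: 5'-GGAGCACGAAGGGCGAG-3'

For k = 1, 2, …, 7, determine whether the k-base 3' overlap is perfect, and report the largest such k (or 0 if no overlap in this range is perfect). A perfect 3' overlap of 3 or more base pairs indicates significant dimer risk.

Longest perfect overlap: 6 complementary base pairs; significant dimer risk (threshold 3).

Last 7 bases (5'→3') — forward …TCTCGCC, reverse …GGGCGAG.
Reverse complement of the reverse primer's last 7 bases: CTCGCCC; its first k bases are the reverse complement of the reverse primer's last k bases, so a perfect k-base overlap needs the forward primer's last k bases to equal them.
Comparing (forward last k vs required): k=1: C vs C ✓; k=2: CC vs CT ✗; k=3: GCC vs CTC ✗; k=4: CGCC vs CTCG ✗; k=5: TCGCC vs CTCGC ✗; k=6: CTCGCC vs CTCGCC ✓; k=7: TCTCGCC vs CTCGCCC ✗.
Perfect overlaps at k = 1, 6; the largest is 6.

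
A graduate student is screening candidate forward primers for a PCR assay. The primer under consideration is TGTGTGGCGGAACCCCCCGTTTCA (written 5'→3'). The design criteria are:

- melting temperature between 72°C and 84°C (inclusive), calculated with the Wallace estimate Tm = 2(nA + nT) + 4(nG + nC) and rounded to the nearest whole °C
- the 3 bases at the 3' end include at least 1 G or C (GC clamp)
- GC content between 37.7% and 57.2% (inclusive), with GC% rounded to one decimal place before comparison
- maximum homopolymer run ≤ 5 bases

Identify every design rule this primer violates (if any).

Base counts: A=3, T=6, G=7, C=8 (length 24).
Tm: Tm = 2·9 + 4·15 = 78°C ✓
GC clamp: 3' end TCA has 1 G/C ✓
GC content: GC 15/24 = 62.5%, outside 37.7–57.2% ✗
homopolymer run: longest run = 6, exceeds 5 ✗

Fails: GC content, homopolymer run.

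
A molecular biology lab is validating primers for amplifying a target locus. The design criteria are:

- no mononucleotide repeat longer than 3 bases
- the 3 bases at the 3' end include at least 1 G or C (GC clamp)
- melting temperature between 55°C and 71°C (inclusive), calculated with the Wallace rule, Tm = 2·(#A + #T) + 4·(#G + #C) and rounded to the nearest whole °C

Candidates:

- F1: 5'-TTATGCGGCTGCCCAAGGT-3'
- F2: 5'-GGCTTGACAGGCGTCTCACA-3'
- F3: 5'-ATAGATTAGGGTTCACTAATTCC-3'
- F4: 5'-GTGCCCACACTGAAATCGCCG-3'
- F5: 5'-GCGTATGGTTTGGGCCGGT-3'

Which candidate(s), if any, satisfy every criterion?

F1, F2, F3, F4 and F5.

F1 (19 nt, A=3 T=5 G=6 C=5): longest run = 3 ✓; 3' end GGT has 2 G/C ✓; Tm = 2·8 + 4·11 = 60°C ✓ — passes.
F2 (20 nt, A=4 T=4 G=6 C=6): longest run = 2 ✓; 3' end ACA has 1 G/C ✓; Tm = 2·8 + 4·12 = 64°C ✓ — passes.
F3 (23 nt, A=7 T=8 G=4 C=4): longest run = 3 ✓; 3' end TCC has 2 G/C ✓; Tm = 2·15 + 4·8 = 62°C ✓ — passes.
F4 (21 nt, A=5 T=3 G=5 C=8): longest run = 3 ✓; 3' end CCG has 3 G/C ✓; Tm = 2·8 + 4·13 = 68°C ✓ — passes.
F5 (19 nt, A=1 T=6 G=9 C=3): longest run = 3 ✓; 3' end GGT has 2 G/C ✓; Tm = 2·7 + 4·12 = 62°C ✓ — passes.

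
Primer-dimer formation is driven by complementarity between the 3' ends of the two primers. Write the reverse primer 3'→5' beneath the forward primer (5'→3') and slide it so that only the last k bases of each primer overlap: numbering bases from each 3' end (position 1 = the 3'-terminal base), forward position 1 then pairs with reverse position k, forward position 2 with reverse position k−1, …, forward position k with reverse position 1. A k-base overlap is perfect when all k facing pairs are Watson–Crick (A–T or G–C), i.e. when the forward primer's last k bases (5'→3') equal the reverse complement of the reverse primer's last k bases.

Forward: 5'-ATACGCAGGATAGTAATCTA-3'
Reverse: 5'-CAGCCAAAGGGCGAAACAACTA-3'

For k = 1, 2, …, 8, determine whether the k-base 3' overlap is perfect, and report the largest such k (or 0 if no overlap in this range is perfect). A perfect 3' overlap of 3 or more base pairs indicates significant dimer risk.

Last 8 bases (5'→3') — forward …GTAATCTA, reverse …AACAACTA.
Reverse complement of the reverse primer's last 8 bases: TAGTTGTT; its first k bases are the reverse complement of the reverse primer's last k bases, so a perfect k-base overlap needs the forward primer's last k bases to equal them.
Comparing (forward last k vs required): k=1: A vs T ✗; k=2: TA vs TA ✓; k=3: CTA vs TAG ✗; k=4: TCTA vs TAGT ✗; k=5: ATCTA vs TAGTT ✗; k=6: AATCTA vs TAGTTG ✗; k=7: TAATCTA vs TAGTTGT ✗; k=8: GTAATCTA vs TAGTTGTT ✗.
Only k = 2 is perfect, so the longest perfect 3' overlap is 2.

Longest perfect overlap: 2 complementary base pairs; below the dimer-risk threshold (threshold 3).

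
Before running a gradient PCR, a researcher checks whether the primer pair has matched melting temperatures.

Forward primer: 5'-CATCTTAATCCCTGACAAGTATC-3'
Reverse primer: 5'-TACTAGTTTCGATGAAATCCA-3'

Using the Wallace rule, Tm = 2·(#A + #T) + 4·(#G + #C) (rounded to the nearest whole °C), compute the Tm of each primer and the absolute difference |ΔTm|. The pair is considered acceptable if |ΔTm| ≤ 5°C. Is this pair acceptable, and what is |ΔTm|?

Forward: A=7 T=7 G=2 C=7 → Tm = 2·14 + 4·9 = 64°C.
Reverse: A=7 T=7 G=3 C=4 → Tm = 2·14 + 4·7 = 56°C.
|ΔTm| = |64 − 56| = 8°C, > 5°C.

|ΔTm| = 8°C; the pair is not acceptable.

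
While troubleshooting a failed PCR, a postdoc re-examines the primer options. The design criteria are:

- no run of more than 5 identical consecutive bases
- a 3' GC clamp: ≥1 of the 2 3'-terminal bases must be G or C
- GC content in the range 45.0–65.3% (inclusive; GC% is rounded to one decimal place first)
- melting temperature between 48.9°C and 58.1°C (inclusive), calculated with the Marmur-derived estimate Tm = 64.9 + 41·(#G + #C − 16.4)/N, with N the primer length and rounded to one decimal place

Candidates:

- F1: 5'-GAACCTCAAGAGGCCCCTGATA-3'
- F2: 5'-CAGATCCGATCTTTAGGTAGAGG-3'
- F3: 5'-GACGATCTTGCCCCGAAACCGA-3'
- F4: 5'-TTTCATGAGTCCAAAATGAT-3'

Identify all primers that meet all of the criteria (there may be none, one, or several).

F1 (22 nt, A=7 T=3 G=5 C=7): longest run = 4 ✓; 3' end TA has 0 G/C, need ≥1 ✗; GC 12/22 = 54.5% ✓; Tm = 64.9 + 41·(12 − 16.4)/22 = 56.7°C ✓ — fails.
F2 (23 nt, A=6 T=6 G=7 C=4): longest run = 3 ✓; 3' end GG has 2 G/C ✓; GC 11/23 = 47.8% ✓; Tm = 64.9 + 41·(11 − 16.4)/23 = 55.3°C ✓ — passes.
F3 (22 nt, A=6 T=3 G=5 C=8): longest run = 4 ✓; 3' end GA has 1 G/C ✓; GC 13/22 = 59.1% ✓; Tm = 64.9 + 41·(13 − 16.4)/22 = 58.6°C, outside 48.9–58.1°C ✗ — fails.
F4 (20 nt, A=7 T=7 G=3 C=3): longest run = 4 ✓; 3' end AT has 0 G/C, need ≥1 ✗; GC 6/20 = 30.0%, outside 45.0–65.3% ✗; Tm = 64.9 + 41·(6 − 16.4)/20 = 43.6°C, outside 48.9–58.1°C ✗ — fails.

F2 only.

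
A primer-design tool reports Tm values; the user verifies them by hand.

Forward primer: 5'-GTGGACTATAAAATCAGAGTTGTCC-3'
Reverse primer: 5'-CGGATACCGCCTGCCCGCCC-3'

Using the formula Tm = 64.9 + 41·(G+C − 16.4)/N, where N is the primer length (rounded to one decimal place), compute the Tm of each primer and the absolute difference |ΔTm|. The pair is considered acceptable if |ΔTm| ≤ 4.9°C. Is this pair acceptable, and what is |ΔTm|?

|ΔTm| = 9.7°C; the pair is not acceptable.

Forward: G+C = 10, N = 25 → Tm = 64.9 + 41·(10 − 16.4)/25 = 54.4°C.
Reverse: G+C = 16, N = 20 → Tm = 64.9 + 41·(16 − 16.4)/20 = 64.1°C.
|ΔTm| = |54.4 − 64.1| = 9.7°C, > 4.9°C.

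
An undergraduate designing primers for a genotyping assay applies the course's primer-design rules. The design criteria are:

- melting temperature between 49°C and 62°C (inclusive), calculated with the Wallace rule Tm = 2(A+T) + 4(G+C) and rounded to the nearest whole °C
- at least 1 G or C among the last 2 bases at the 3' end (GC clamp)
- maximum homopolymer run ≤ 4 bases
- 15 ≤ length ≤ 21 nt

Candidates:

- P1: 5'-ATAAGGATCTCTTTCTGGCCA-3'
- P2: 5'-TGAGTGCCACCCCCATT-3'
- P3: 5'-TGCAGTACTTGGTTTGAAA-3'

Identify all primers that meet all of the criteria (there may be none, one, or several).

P1 only.

P1 (21 nt, A=5 T=7 G=4 C=5): Tm = 2·12 + 4·9 = 60°C ✓; 3' end CA has 1 G/C ✓; longest run = 3 ✓; length 21 ✓ — passes.
P2 (17 nt, A=3 T=4 G=3 C=7): Tm = 2·7 + 4·10 = 54°C ✓; 3' end TT has 0 G/C, need ≥1 ✗; longest run = 5, exceeds 4 ✗; length 17 ✓ — fails.
P3 (19 nt, A=5 T=7 G=5 C=2): Tm = 2·12 + 4·7 = 52°C ✓; 3' end AA has 0 G/C, need ≥1 ✗; longest run = 3 ✓; length 19 ✓ — fails.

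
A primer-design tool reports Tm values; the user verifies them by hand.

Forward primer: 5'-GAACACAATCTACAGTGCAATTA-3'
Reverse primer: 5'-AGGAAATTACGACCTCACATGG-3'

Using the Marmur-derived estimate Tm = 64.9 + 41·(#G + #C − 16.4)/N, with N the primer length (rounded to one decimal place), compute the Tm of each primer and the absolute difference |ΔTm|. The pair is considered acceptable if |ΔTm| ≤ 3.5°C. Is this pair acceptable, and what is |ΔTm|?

|ΔTm| = 3.1°C; the pair is acceptable.

Forward: G+C = 8, N = 23 → Tm = 64.9 + 41·(8 − 16.4)/23 = 49.9°C.
Reverse: G+C = 10, N = 22 → Tm = 64.9 + 41·(10 − 16.4)/22 = 53.0°C.
|ΔTm| = |49.9 − 53.0| = 3.1°C, ≤ 3.5°C.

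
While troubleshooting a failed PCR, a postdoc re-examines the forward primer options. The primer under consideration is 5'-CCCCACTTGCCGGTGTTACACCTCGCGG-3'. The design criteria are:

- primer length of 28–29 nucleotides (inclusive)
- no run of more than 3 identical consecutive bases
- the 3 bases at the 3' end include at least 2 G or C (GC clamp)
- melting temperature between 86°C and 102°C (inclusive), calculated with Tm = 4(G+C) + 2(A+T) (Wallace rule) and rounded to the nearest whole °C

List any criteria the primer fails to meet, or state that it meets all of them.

Fails: homopolymer run.

Base counts: A=3, T=6, G=7, C=12 (length 28).
length: length 28 ✓
homopolymer run: longest run = 4, exceeds 3 ✗
GC clamp: 3' end CGG has 3 G/C ✓
Tm: Tm = 2·9 + 4·19 = 94°C ✓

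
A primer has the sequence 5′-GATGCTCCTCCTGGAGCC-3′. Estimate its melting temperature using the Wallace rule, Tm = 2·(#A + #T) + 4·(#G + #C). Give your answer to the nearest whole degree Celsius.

60°C

Base counts: A=2, T=4, G=5, C=7 (length 18).
Tm = 2·(2+4) + 4·(5+7) = 2·6 + 4·12 = 12 + 48 = 60°C.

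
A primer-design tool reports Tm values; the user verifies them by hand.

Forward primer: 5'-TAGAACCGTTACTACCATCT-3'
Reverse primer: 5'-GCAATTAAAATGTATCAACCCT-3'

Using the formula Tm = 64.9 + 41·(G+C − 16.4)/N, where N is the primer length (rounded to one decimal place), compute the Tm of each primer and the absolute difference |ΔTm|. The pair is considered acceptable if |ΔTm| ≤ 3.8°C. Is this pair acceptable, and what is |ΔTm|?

Forward: G+C = 8, N = 20 → Tm = 64.9 + 41·(8 − 16.4)/20 = 47.7°C.
Reverse: G+C = 7, N = 22 → Tm = 64.9 + 41·(7 − 16.4)/22 = 47.4°C.
|ΔTm| = |47.7 − 47.4| = 0.3°C, ≤ 3.8°C.

|ΔTm| = 0.3°C; the pair is acceptable.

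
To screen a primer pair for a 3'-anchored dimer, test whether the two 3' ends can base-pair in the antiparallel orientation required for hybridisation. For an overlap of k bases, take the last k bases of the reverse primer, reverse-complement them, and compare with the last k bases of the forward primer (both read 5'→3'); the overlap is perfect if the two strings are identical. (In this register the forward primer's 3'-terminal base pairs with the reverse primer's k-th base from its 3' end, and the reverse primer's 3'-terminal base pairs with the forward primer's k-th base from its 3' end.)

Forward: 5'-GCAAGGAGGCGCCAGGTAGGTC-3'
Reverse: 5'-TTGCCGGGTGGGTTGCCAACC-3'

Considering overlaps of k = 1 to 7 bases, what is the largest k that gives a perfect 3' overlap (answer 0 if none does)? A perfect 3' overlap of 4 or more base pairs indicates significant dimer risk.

Longest perfect overlap: 0 complementary base pairs; below the dimer-risk threshold (threshold 4).

Last 7 bases (5'→3') — forward …GTAGGTC, reverse …GCCAACC.
Reverse complement of the reverse primer's last 7 bases: GGTTGGC; its first k bases are the reverse complement of the reverse primer's last k bases, so a perfect k-base overlap needs the forward primer's last k bases to equal them.
Comparing (forward last k vs required): k=1: C vs G ✗; k=2: TC vs GG ✗; k=3: GTC vs GGT ✗; k=4: GGTC vs GGTT ✗; k=5: AGGTC vs GGTTG ✗; k=6: TAGGTC vs GGTTGG ✗; k=7: GTAGGTC vs GGTTGGC ✗.
No overlap length from 1 to 7 is perfect, so the longest perfect 3' overlap is 0.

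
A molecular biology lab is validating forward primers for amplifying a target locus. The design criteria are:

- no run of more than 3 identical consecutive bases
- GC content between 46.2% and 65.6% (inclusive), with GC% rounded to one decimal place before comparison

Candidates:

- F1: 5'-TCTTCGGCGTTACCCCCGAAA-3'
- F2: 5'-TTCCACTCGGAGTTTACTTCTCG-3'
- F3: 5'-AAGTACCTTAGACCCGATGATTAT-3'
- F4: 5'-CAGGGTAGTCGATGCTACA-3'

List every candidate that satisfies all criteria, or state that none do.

F1 (21 nt, A=4 T=5 G=4 C=8): longest run = 5, exceeds 3 ✗; GC 12/21 = 57.1% ✓ — fails.
F2 (23 nt, A=3 T=9 G=4 C=7): longest run = 3 ✓; GC 11/23 = 47.8% ✓ — passes.
F3 (24 nt, A=8 T=7 G=4 C=5): longest run = 3 ✓; GC 9/24 = 37.5%, outside 46.2–65.6% ✗ — fails.
F4 (19 nt, A=5 T=4 G=6 C=4): longest run = 3 ✓; GC 10/19 = 52.6% ✓ — passes.

F2 and F4.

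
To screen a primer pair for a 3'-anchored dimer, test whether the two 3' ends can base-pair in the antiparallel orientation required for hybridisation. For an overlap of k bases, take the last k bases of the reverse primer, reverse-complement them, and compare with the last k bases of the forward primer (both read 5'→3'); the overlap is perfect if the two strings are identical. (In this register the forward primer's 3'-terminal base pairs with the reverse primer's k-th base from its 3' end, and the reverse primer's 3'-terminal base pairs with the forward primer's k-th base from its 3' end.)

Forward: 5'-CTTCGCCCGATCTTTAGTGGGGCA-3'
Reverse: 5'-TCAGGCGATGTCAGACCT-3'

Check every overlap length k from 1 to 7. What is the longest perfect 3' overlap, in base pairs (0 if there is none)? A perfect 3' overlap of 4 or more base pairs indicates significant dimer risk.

Longest perfect overlap: 1 complementary base pair; below the dimer-risk threshold (threshold 4).

Last 7 bases (5'→3') — forward …TGGGGCA, reverse …CAGACCT.
Reverse complement of the reverse primer's last 7 bases: AGGTCTG; its first k bases are the reverse complement of the reverse primer's last k bases, so a perfect k-base overlap needs the forward primer's last k bases to equal them.
Comparing (forward last k vs required): k=1: A vs A ✓; k=2: CA vs AG ✗; k=3: GCA vs AGG ✗; k=4: GGCA vs AGGT ✗; k=5: GGGCA vs AGGTC ✗; k=6: GGGGCA vs AGGTCT ✗; k=7: TGGGGCA vs AGGTCTG ✗.
Only k = 1 is perfect, so the longest perfect 3' overlap is 1.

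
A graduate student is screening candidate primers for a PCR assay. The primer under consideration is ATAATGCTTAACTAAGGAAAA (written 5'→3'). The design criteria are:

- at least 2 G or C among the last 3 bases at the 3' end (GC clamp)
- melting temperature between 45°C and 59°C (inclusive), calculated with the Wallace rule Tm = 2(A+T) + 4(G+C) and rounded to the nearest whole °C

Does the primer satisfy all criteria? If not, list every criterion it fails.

Base counts: A=11, T=5, G=3, C=2 (length 21).
GC clamp: 3' end AAA has 0 G/C, need ≥2 ✗
Tm: Tm = 2·16 + 4·5 = 52°C ✓

Fails: GC clamp.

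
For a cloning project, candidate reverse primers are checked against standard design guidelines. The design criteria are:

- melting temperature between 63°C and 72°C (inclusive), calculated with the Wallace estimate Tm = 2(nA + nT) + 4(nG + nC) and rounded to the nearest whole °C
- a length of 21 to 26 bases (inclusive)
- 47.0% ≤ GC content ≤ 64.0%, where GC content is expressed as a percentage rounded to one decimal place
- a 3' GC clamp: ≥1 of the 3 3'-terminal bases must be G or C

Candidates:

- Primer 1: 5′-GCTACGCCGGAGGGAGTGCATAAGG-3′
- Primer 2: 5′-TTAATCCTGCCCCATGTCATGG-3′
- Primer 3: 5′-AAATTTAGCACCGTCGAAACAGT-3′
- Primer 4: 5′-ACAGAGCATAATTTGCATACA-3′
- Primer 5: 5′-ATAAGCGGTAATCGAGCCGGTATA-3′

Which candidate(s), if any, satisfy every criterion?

Primer 1 (25 nt, A=6 T=3 G=11 C=5): Tm = 2·9 + 4·16 = 82°C, outside 63–72°C ✗; length 25 ✓; GC 16/25 = 64.0% ✓; 3' end AGG has 2 G/C ✓ — fails.
Primer 2 (22 nt, A=4 T=7 G=4 C=7): Tm = 2·11 + 4·11 = 66°C ✓; length 22 ✓; GC 11/22 = 50.0% ✓; 3' end TGG has 2 G/C ✓ — passes.
Primer 3 (23 nt, A=9 T=5 G=4 C=5): Tm = 2·14 + 4·9 = 64°C ✓; length 23 ✓; GC 9/23 = 39.1%, outside 47.0–64.0% ✗; 3' end AGT has 1 G/C ✓ — fails.
Primer 4 (21 nt, A=9 T=5 G=3 C=4): Tm = 2·14 + 4·7 = 56°C, outside 63–72°C ✗; length 21 ✓; GC 7/21 = 33.3%, outside 47.0–64.0% ✗; 3' end ACA has 1 G/C ✓ — fails.
Primer 5 (24 nt, A=8 T=5 G=7 C=4): Tm = 2·13 + 4·11 = 70°C ✓; length 24 ✓; GC 11/24 = 45.8%, outside 47.0–64.0% ✗; 3' end ATA has 0 G/C, need ≥1 ✗ — fails.

Primer 2 only.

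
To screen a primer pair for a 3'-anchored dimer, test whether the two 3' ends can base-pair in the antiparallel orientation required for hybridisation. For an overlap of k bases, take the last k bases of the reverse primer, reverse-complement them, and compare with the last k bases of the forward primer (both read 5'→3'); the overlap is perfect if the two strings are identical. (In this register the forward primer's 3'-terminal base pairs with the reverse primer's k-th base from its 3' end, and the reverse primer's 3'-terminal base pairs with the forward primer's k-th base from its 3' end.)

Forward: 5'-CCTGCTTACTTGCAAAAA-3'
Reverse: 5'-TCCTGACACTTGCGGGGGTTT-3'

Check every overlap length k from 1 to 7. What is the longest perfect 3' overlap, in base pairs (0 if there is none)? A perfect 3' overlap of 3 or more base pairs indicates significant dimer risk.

Last 7 bases (5'→3') — forward …GCAAAAA, reverse …GGGGTTT.
Reverse complement of the reverse primer's last 7 bases: AAACCCC; its first k bases are the reverse complement of the reverse primer's last k bases, so a perfect k-base overlap needs the forward primer's last k bases to equal them.
Comparing (forward last k vs required): k=1: A vs A ✓; k=2: AA vs AA ✓; k=3: AAA vs AAA ✓; k=4: AAAA vs AAAC ✗; k=5: AAAAA vs AAACC ✗; k=6: CAAAAA vs AAACCC ✗; k=7: GCAAAAA vs AAACCCC ✗.
Perfect overlaps at k = 1, 2, 3; the largest is 3.

Longest perfect overlap: 3 complementary base pairs; significant dimer risk (threshold 3).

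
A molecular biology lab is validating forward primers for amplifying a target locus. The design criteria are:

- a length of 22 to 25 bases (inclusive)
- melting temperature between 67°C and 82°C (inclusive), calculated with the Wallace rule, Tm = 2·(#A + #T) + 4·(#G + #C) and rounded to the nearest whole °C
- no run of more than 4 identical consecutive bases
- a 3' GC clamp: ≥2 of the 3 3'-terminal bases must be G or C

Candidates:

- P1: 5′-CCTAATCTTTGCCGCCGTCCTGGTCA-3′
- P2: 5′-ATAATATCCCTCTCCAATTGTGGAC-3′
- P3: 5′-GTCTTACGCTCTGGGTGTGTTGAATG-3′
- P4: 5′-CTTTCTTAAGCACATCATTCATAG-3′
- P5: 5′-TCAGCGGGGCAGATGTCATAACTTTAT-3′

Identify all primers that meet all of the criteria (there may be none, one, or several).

P2 only.

P1 (26 nt, A=3 T=8 G=5 C=10): length 26, outside 22–25 ✗; Tm = 2·11 + 4·15 = 82°C ✓; longest run = 3 ✓; 3' end TCA has 1 G/C, need ≥2 ✗ — fails.
P2 (25 nt, A=7 T=8 G=3 C=7): length 25 ✓; Tm = 2·15 + 4·10 = 70°C ✓; longest run = 3 ✓; 3' end GAC has 2 G/C ✓ — passes.
P3 (26 nt, A=3 T=10 G=9 C=4): length 26, outside 22–25 ✗; Tm = 2·13 + 4·13 = 78°C ✓; longest run = 3 ✓; 3' end ATG has 1 G/C, need ≥2 ✗ — fails.
P4 (24 nt, A=7 T=9 G=2 C=6): length 24 ✓; Tm = 2·16 + 4·8 = 64°C, outside 67–82°C ✗; longest run = 3 ✓; 3' end TAG has 1 G/C, need ≥2 ✗ — fails.
P5 (27 nt, A=7 T=8 G=7 C=5): length 27, outside 22–25 ✗; Tm = 2·15 + 4·12 = 78°C ✓; longest run = 4 ✓; 3' end TAT has 0 G/C, need ≥2 ✗ — fails.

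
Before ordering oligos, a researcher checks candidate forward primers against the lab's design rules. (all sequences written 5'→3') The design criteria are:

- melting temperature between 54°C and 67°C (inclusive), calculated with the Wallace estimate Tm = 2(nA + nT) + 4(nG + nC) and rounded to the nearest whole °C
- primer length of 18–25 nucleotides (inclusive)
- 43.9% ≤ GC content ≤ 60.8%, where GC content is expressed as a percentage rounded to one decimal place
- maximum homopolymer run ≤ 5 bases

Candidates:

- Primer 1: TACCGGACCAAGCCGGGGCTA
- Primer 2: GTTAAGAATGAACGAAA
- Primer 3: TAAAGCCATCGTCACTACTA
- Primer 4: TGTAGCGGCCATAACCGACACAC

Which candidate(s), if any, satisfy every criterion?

None of the candidates satisfy all criteria.

Primer 1 (21 nt, A=5 T=2 G=7 C=7): Tm = 2·7 + 4·14 = 70°C, outside 54–67°C ✗; length 21 ✓; GC 14/21 = 66.7%, outside 43.9–60.8% ✗; longest run = 4 ✓ — fails.
Primer 2 (17 nt, A=9 T=3 G=4 C=1): Tm = 2·12 + 4·5 = 44°C, outside 54–67°C ✗; length 17, outside 18–25 ✗; GC 5/17 = 29.4%, outside 43.9–60.8% ✗; longest run = 3 ✓ — fails.
Primer 3 (20 nt, A=7 T=5 G=2 C=6): Tm = 2·12 + 4·8 = 56°C ✓; length 20 ✓; GC 8/20 = 40.0%, outside 43.9–60.8% ✗; longest run = 3 ✓ — fails.
Primer 4 (23 nt, A=7 T=3 G=5 C=8): Tm = 2·10 + 4·13 = 72°C, outside 54–67°C ✗; length 23 ✓; GC 13/23 = 56.5% ✓; longest run = 2 ✓ — fails.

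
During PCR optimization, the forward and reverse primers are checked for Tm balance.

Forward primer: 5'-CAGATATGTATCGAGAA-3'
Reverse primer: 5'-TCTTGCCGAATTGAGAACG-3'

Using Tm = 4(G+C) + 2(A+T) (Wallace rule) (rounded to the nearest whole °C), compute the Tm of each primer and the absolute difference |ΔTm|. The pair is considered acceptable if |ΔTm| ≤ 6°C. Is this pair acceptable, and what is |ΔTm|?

Forward: A=7 T=4 G=4 C=2 → Tm = 2·11 + 4·6 = 46°C.
Reverse: A=5 T=5 G=5 C=4 → Tm = 2·10 + 4·9 = 56°C.
|ΔTm| = |46 − 56| = 10°C, > 6°C.

|ΔTm| = 10°C; the pair is not acceptable.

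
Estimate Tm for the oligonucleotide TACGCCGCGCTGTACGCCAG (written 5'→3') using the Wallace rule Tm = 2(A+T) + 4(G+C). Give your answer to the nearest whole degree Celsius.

Base counts: A=3, T=3, G=6, C=8 (length 20).
Tm = 2·(3+3) + 4·(6+8) = 2·6 + 4·14 = 12 + 56 = 68°C.

68°C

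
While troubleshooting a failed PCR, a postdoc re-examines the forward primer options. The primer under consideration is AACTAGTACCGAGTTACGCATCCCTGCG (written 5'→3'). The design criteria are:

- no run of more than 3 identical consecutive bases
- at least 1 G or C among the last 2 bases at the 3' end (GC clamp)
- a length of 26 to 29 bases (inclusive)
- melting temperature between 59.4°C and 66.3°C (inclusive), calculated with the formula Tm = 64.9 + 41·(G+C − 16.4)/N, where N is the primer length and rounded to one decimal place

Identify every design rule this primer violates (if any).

Base counts: A=7, T=6, G=6, C=9 (length 28).
homopolymer run: longest run = 3 ✓
GC clamp: 3' end CG has 2 G/C ✓
length: length 28 ✓
Tm: Tm = 64.9 + 41·(15 − 16.4)/28 = 62.9°C ✓

Meets all criteria.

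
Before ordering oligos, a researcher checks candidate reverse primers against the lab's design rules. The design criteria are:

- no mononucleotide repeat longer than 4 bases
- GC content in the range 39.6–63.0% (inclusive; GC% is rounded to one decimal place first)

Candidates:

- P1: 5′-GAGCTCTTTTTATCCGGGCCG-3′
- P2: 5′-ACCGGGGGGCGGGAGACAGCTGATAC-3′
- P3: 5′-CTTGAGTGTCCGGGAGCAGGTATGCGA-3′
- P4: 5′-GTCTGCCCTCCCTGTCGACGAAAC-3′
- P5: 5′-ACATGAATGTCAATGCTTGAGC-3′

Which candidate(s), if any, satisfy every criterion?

P1 (21 nt, A=2 T=7 G=6 C=6): longest run = 5, exceeds 4 ✗; GC 12/21 = 57.1% ✓ — fails.
P2 (26 nt, A=6 T=2 G=12 C=6): longest run = 6, exceeds 4 ✗; GC 18/26 = 69.2%, outside 39.6–63.0% ✗ — fails.
P3 (27 nt, A=5 T=6 G=11 C=5): longest run = 3 ✓; GC 16/27 = 59.3% ✓ — passes.
P4 (24 nt, A=4 T=5 G=5 C=10): longest run = 3 ✓; GC 15/24 = 62.5% ✓ — passes.
P5 (22 nt, A=7 T=6 G=5 C=4): longest run = 2 ✓; GC 9/22 = 40.9% ✓ — passes.

P3, P4 and P5.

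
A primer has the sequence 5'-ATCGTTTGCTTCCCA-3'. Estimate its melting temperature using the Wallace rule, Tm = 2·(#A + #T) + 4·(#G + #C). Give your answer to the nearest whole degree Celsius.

Base counts: A=2, T=6, G=2, C=5 (length 15).
Tm = 2·(2+6) + 4·(2+5) = 2·8 + 4·7 = 16 + 28 = 44°C.

44°C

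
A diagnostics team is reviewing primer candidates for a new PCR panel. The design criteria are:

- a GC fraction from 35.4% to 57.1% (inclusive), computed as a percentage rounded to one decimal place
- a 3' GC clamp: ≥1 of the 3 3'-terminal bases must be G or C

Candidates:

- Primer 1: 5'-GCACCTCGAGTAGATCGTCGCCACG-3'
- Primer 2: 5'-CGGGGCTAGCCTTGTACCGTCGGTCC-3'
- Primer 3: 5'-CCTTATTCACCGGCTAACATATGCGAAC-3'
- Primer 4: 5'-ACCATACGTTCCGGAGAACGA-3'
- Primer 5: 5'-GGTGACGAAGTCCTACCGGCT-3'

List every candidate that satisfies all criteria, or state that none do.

Primer 1 (25 nt, A=5 T=4 G=7 C=9): GC 16/25 = 64.0%, outside 35.4–57.1% ✗; 3' end ACG has 2 G/C ✓ — fails.
Primer 2 (26 nt, A=2 T=6 G=9 C=9): GC 18/26 = 69.2%, outside 35.4–57.1% ✗; 3' end TCC has 2 G/C ✓ — fails.
Primer 3 (28 nt, A=8 T=7 G=4 C=9): GC 13/28 = 46.4% ✓; 3' end AAC has 1 G/C ✓ — passes.
Primer 4 (21 nt, A=7 T=3 G=5 C=6): GC 11/21 = 52.4% ✓; 3' end CGA has 2 G/C ✓ — passes.
Primer 5 (21 nt, A=4 T=4 G=7 C=6): GC 13/21 = 61.9%, outside 35.4–57.1% ✗; 3' end GCT has 2 G/C ✓ — fails.

Primer 3 and Primer 4.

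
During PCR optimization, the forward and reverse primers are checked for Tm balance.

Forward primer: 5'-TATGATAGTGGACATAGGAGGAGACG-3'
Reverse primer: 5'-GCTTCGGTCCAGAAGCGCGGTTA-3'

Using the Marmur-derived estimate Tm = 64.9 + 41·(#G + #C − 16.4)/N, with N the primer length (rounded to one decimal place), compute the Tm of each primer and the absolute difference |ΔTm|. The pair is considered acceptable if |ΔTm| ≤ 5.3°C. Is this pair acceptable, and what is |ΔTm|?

Forward: G+C = 12, N = 26 → Tm = 64.9 + 41·(12 − 16.4)/26 = 58.0°C.
Reverse: G+C = 14, N = 23 → Tm = 64.9 + 41·(14 − 16.4)/23 = 60.6°C.
|ΔTm| = |58.0 − 60.6| = 2.6°C, ≤ 5.3°C.

|ΔTm| = 2.6°C; the pair is acceptable.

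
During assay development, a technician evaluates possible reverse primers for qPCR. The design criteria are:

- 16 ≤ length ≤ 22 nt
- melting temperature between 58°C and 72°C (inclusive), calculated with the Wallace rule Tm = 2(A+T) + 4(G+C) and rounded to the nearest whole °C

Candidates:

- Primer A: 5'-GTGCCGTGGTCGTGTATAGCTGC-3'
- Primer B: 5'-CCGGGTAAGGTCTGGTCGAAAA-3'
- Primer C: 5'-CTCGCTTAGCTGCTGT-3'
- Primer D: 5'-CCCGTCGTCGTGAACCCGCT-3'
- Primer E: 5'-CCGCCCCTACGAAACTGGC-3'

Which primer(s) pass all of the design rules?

Primer A (23 nt, A=2 T=7 G=9 C=5): length 23, outside 16–22 ✗; Tm = 2·9 + 4·14 = 74°C, outside 58–72°C ✗ — fails.
Primer B (22 nt, A=6 T=4 G=8 C=4): length 22 ✓; Tm = 2·10 + 4·12 = 68°C ✓ — passes.
Primer C (16 nt, A=1 T=6 G=4 C=5): length 16 ✓; Tm = 2·7 + 4·9 = 50°C, outside 58–72°C ✗ — fails.
Primer D (20 nt, A=2 T=4 G=5 C=9): length 20 ✓; Tm = 2·6 + 4·14 = 68°C ✓ — passes.
Primer E (19 nt, A=4 T=2 G=4 C=9): length 19 ✓; Tm = 2·6 + 4·13 = 64°C ✓ — passes.

Primer B, Primer D and Primer E.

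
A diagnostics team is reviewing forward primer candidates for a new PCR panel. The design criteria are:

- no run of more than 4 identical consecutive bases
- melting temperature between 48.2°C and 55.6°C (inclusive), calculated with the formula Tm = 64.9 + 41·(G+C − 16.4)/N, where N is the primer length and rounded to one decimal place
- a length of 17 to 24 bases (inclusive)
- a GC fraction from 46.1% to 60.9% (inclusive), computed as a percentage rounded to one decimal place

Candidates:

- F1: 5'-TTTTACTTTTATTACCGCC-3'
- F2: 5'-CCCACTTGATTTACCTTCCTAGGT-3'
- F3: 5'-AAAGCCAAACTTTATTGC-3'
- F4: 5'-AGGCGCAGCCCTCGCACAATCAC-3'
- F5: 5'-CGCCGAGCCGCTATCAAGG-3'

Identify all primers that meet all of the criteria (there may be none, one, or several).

None of the candidates satisfy all criteria.

F1 (19 nt, A=3 T=10 G=1 C=5): longest run = 4 ✓; Tm = 64.9 + 41·(6 − 16.4)/19 = 42.5°C, outside 48.2–55.6°C ✗; length 19 ✓; GC 6/19 = 31.6%, outside 46.1–60.9% ✗ — fails.
F2 (24 nt, A=4 T=9 G=3 C=8): longest run = 3 ✓; Tm = 64.9 + 41·(11 − 16.4)/24 = 55.7°C, outside 48.2–55.6°C ✗; length 24 ✓; GC 11/24 = 45.8%, outside 46.1–60.9% ✗ — fails.
F3 (18 nt, A=7 T=5 G=2 C=4): longest run = 3 ✓; Tm = 64.9 + 41·(6 − 16.4)/18 = 41.2°C, outside 48.2–55.6°C ✗; length 18 ✓; GC 6/18 = 33.3%, outside 46.1–60.9% ✗ — fails.
F4 (23 nt, A=6 T=2 G=5 C=10): longest run = 3 ✓; Tm = 64.9 + 41·(15 − 16.4)/23 = 62.4°C, outside 48.2–55.6°C ✗; length 23 ✓; GC 15/23 = 65.2%, outside 46.1–60.9% ✗ — fails.
F5 (19 nt, A=4 T=2 G=6 C=7): longest run = 2 ✓; Tm = 64.9 + 41·(13 − 16.4)/19 = 57.6°C, outside 48.2–55.6°C ✗; length 19 ✓; GC 13/19 = 68.4%, outside 46.1–60.9% ✗ — fails.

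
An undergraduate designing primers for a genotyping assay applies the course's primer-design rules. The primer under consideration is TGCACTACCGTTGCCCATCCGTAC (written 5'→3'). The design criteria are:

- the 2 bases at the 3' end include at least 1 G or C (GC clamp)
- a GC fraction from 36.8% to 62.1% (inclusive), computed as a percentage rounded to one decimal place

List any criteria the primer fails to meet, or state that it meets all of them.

Meets all criteria.

Base counts: A=4, T=6, G=4, C=10 (length 24).
GC clamp: 3' end AC has 1 G/C ✓
GC content: GC 14/24 = 58.3% ✓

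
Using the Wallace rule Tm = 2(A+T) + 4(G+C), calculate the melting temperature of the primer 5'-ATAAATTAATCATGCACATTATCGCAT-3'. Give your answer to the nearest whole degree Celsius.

68°C

Base counts: A=11, T=9, G=2, C=5 (length 27).
Tm = 2·(11+9) + 4·(2+5) = 2·20 + 4·7 = 40 + 28 = 68°C.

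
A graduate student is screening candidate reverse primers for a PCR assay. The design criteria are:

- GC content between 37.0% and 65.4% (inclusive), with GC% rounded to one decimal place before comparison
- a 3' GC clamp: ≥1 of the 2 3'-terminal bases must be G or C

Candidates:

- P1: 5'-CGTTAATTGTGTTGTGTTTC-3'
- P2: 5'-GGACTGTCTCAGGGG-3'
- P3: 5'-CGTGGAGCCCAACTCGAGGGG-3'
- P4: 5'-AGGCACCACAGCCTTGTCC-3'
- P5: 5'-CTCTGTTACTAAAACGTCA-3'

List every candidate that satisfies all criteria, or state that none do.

P4 only.

P1 (20 nt, A=2 T=11 G=5 C=2): GC 7/20 = 35.0%, outside 37.0–65.4% ✗; 3' end TC has 1 G/C ✓ — fails.
P2 (15 nt, A=2 T=3 G=7 C=3): GC 10/15 = 66.7%, outside 37.0–65.4% ✗; 3' end GG has 2 G/C ✓ — fails.
P3 (21 nt, A=4 T=2 G=9 C=6): GC 15/21 = 71.4%, outside 37.0–65.4% ✗; 3' end GG has 2 G/C ✓ — fails.
P4 (19 nt, A=4 T=3 G=4 C=8): GC 12/19 = 63.2% ✓; 3' end CC has 2 G/C ✓ — passes.
P5 (19 nt, A=6 T=6 G=2 C=5): GC 7/19 = 36.8%, outside 37.0–65.4% ✗; 3' end CA has 1 G/C ✓ — fails.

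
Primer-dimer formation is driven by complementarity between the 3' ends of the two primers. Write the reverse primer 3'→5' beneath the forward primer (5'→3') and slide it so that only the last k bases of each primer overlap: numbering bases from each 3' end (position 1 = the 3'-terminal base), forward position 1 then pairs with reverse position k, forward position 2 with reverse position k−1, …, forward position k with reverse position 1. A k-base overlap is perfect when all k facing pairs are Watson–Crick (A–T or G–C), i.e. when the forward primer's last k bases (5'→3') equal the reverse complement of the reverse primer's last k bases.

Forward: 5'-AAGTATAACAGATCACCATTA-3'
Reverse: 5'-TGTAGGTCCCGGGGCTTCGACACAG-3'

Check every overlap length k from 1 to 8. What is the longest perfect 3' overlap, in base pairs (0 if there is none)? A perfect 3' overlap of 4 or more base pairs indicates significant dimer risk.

Longest perfect overlap: 0 complementary base pairs; below the dimer-risk threshold (threshold 4).

Last 8 bases (5'→3') — forward …CACCATTA, reverse …CGACACAG.
Reverse complement of the reverse primer's last 8 bases: CTGTGTCG; its first k bases are the reverse complement of the reverse primer's last k bases, so a perfect k-base overlap needs the forward primer's last k bases to equal them.
Comparing (forward last k vs required): k=1: A vs C ✗; k=2: TA vs CT ✗; k=3: TTA vs CTG ✗; k=4: ATTA vs CTGT ✗; k=5: CATTA vs CTGTG ✗; k=6: CCATTA vs CTGTGT ✗; k=7: ACCATTA vs CTGTGTC ✗; k=8: CACCATTA vs CTGTGTCG ✗.
No overlap length from 1 to 8 is perfect, so the longest perfect 3' overlap is 0.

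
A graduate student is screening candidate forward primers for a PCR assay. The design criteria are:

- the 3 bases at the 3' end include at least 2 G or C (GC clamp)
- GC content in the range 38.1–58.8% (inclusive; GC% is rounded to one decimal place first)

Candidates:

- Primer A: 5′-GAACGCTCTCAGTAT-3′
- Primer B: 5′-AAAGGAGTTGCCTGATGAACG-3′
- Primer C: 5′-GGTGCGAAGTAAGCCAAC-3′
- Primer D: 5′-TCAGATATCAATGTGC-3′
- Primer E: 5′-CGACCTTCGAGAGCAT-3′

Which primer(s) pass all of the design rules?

Primer B only.

Primer A (15 nt, A=4 T=4 G=3 C=4): 3' end TAT has 0 G/C, need ≥2 ✗; GC 7/15 = 46.7% ✓ — fails.
Primer B (21 nt, A=7 T=4 G=7 C=3): 3' end ACG has 2 G/C ✓; GC 10/21 = 47.6% ✓ — passes.
Primer C (18 nt, A=6 T=2 G=6 C=4): 3' end AAC has 1 G/C, need ≥2 ✗; GC 10/18 = 55.6% ✓ — fails.
Primer D (16 nt, A=5 T=5 G=3 C=3): 3' end TGC has 2 G/C ✓; GC 6/16 = 37.5%, outside 38.1–58.8% ✗ — fails.
Primer E (16 nt, A=4 T=3 G=4 C=5): 3' end CAT has 1 G/C, need ≥2 ✗; GC 9/16 = 56.3% ✓ — fails.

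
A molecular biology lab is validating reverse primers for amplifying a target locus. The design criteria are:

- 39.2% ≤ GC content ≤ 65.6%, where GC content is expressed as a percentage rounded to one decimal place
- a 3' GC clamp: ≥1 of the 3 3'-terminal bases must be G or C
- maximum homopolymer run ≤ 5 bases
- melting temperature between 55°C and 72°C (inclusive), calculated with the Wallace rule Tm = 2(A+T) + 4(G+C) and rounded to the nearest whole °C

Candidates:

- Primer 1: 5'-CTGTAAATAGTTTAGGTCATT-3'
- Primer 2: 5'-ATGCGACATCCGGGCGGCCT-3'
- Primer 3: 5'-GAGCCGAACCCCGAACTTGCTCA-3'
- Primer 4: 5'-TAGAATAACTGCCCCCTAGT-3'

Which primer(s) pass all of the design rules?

Primer 1 (21 nt, A=6 T=9 G=4 C=2): GC 6/21 = 28.6%, outside 39.2–65.6% ✗; 3' end ATT has 0 G/C, need ≥1 ✗; longest run = 3 ✓; Tm = 2·15 + 4·6 = 54°C, outside 55–72°C ✗ — fails.
Primer 2 (20 nt, A=3 T=3 G=7 C=7): GC 14/20 = 70.0%, outside 39.2–65.6% ✗; 3' end CCT has 2 G/C ✓; longest run = 3 ✓; Tm = 2·6 + 4·14 = 68°C ✓ — fails.
Primer 3 (23 nt, A=6 T=3 G=5 C=9): GC 14/23 = 60.9% ✓; 3' end TCA has 1 G/C ✓; longest run = 4 ✓; Tm = 2·9 + 4·14 = 74°C, outside 55–72°C ✗ — fails.
Primer 4 (20 nt, A=6 T=5 G=3 C=6): GC 9/20 = 45.0% ✓; 3' end AGT has 1 G/C ✓; longest run = 5 ✓; Tm = 2·11 + 4·9 = 58°C ✓ — passes.

Primer 4 only.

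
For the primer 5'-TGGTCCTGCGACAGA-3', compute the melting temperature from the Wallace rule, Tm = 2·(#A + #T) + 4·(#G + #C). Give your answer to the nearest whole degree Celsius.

Base counts: A=3, T=3, G=5, C=4 (length 15).
Tm = 2·(3+3) + 4·(5+4) = 2·6 + 4·9 = 12 + 36 = 48°C.

48°C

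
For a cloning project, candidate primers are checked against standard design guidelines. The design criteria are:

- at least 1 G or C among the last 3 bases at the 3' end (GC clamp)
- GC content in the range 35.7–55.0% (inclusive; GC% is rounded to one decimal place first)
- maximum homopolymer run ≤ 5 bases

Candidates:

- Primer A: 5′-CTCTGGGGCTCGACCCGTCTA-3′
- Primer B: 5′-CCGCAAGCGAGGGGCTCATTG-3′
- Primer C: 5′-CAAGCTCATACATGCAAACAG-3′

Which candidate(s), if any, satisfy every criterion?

Primer A (21 nt, A=2 T=5 G=6 C=8): 3' end CTA has 1 G/C ✓; GC 14/21 = 66.7%, outside 35.7–55.0% ✗; longest run = 4 ✓ — fails.
Primer B (21 nt, A=4 T=3 G=8 C=6): 3' end TTG has 1 G/C ✓; GC 14/21 = 66.7%, outside 35.7–55.0% ✗; longest run = 4 ✓ — fails.
Primer C (21 nt, A=9 T=3 G=3 C=6): 3' end CAG has 2 G/C ✓; GC 9/21 = 42.9% ✓; longest run = 3 ✓ — passes.

Primer C only.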